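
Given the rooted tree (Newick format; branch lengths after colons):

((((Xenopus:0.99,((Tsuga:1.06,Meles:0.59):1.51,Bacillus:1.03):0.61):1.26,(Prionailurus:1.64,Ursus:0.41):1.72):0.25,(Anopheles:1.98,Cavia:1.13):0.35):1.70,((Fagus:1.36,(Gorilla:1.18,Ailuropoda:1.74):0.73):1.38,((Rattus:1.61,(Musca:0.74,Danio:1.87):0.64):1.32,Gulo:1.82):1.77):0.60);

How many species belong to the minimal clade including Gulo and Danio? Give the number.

4

The MRCA of Gulo and Danio is the node subtending ((Rattus,(Musca,Danio)),Gulo).
That clade contains 4 terminal taxa: Danio, Gulo, Musca, Rattus.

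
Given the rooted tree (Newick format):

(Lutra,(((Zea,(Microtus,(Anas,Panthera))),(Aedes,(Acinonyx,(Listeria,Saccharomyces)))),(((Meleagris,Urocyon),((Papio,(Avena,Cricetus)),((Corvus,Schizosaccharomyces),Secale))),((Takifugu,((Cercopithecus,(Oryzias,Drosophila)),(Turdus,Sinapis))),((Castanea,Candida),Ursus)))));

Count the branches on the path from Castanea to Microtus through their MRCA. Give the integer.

9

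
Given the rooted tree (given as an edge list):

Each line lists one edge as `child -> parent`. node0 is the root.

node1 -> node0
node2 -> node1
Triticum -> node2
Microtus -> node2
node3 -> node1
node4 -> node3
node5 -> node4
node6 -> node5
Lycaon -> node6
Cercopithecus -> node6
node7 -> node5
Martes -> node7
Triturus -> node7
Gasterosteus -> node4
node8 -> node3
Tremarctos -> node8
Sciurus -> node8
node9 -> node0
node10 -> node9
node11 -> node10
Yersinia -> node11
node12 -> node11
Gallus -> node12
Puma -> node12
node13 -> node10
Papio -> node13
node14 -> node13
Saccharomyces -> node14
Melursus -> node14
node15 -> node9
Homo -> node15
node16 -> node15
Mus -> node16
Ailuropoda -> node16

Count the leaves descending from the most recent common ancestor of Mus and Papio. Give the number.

The MRCA of Mus and Papio is the node subtending (((Yersinia,(Gallus,Puma)),(Papio,(Saccharomyces,Melursus))),(Homo,(Mus,Ailuropoda))).
That clade contains 9 terminal taxa: Ailuropoda, Gallus, Homo, Melursus, Mus, Papio, Puma, Saccharomyces, Yersinia.

9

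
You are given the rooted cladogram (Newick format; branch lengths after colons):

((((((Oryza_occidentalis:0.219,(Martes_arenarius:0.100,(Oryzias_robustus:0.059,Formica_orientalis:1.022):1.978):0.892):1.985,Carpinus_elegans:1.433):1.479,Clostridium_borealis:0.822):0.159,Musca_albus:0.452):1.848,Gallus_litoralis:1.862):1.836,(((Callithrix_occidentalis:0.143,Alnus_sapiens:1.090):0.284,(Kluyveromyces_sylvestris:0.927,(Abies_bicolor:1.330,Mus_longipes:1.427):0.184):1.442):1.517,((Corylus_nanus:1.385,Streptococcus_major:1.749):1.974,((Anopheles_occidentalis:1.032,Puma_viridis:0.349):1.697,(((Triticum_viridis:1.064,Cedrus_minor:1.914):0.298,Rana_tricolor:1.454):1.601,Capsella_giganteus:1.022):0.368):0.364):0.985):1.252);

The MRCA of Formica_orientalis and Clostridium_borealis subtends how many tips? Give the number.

6

The MRCA of Formica_orientalis and Clostridium_borealis is the node subtending (((Oryza_occidentalis,(Martes_arenarius,(Oryzias_robustus,Formica_orientalis))),Carpinus_elegans),Clostridium_borealis).
That clade contains 6 terminal taxa: Carpinus_elegans, Clostridium_borealis, Formica_orientalis, Martes_arenarius, Oryza_occidentalis, Oryzias_robustus.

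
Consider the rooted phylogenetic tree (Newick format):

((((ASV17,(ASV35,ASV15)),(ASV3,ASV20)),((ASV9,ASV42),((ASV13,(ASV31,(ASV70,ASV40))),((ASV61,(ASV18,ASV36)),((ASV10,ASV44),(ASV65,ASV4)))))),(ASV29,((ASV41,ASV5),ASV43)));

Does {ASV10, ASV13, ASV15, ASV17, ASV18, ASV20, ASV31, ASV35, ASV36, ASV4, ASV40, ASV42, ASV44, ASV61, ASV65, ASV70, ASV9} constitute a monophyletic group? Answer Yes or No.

No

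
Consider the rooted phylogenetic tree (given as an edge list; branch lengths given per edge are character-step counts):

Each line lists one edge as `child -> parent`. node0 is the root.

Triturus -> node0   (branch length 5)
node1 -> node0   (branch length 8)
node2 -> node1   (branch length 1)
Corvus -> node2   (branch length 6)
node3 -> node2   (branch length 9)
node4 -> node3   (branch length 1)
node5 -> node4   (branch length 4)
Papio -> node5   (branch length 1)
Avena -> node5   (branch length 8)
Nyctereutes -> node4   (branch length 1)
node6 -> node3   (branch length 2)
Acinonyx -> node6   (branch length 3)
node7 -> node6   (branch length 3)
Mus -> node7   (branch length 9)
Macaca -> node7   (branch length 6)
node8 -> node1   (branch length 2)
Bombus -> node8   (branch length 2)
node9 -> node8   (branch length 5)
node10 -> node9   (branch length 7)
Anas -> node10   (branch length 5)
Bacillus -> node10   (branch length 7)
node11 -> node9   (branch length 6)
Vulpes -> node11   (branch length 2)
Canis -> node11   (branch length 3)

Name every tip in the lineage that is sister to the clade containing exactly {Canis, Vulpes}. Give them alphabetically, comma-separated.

The clade containing exactly {Canis, Vulpes} attaches to the tree at the node subtending ((Anas,Bacillus),(Vulpes,Canis)).
The other lineage descending from that same node — the sister group — is (Anas,Bacillus); its 2 tips in alphabetical order are the answer.

Anas, Bacillus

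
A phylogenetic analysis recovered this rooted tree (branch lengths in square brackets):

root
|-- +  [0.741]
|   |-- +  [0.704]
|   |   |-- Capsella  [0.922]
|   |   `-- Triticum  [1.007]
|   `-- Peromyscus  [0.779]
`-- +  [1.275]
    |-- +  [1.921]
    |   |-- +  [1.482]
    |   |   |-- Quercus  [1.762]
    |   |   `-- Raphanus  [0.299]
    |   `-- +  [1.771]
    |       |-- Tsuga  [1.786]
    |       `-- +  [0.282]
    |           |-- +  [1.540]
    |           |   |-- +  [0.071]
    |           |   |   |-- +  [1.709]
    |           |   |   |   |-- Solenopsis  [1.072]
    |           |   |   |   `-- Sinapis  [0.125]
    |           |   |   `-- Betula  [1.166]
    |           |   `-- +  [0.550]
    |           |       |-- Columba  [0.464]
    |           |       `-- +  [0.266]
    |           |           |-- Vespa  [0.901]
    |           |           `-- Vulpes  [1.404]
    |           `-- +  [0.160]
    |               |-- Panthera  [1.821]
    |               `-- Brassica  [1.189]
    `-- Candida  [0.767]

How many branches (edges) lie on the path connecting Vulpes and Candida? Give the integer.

8

The MRCA of Vulpes and Candida is the node subtending (((Quercus,Raphanus),(Tsuga,((((Solenopsis,Sinapis),Betula),(Columba,(Vespa,Vulpes))),(Panthera,Brassica)))),Candida).
From Vulpes up to that node: 7 branches. From Candida up to the same node: 1 branch. Total: 7 + 1 = 8.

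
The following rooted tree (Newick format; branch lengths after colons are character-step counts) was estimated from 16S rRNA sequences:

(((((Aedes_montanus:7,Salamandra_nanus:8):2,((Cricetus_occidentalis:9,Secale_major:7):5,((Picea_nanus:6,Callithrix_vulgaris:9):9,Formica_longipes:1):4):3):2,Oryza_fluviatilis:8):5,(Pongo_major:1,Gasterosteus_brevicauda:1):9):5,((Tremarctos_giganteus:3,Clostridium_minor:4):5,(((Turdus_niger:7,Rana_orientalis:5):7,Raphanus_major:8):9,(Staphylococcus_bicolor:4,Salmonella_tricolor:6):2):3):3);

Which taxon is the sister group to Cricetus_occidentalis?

Cricetus_occidentalis attaches to the tree at the node subtending (Cricetus_occidentalis,Secale_major).
The other lineage descending from that same node — the sister group — is the single tip Secale_major.

Secale_major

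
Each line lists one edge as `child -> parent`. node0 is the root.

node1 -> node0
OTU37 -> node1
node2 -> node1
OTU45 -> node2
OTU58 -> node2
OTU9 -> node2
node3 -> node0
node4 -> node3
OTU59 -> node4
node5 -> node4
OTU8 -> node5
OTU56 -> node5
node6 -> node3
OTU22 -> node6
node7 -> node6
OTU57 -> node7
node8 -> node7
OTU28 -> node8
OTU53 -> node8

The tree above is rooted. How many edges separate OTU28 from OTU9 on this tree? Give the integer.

8

The MRCA of OTU28 and OTU9 is the root of the tree.
From OTU28 up to that node: 5 branches. From OTU9 up to the same node: 3 branches. Total: 5 + 3 = 8.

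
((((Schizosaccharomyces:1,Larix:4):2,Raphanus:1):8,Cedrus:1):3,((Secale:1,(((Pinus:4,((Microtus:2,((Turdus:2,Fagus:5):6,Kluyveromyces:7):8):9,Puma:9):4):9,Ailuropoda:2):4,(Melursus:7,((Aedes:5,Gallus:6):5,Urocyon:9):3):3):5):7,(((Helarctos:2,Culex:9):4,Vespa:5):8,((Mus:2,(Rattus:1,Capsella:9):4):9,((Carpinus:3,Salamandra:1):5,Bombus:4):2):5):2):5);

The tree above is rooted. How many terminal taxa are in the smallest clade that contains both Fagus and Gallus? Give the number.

The MRCA of Fagus and Gallus is the node subtending (((Pinus,((Microtus,((Turdus,Fagus),Kluyveromyces)),Puma)),Ailuropoda),(Melursus,((Aedes,Gallus),Urocyon))).
That clade contains 11 terminal taxa: Aedes, Ailuropoda, Fagus, Gallus, Kluyveromyces, Melursus, Microtus, Pinus, Puma, Turdus, Urocyon.

11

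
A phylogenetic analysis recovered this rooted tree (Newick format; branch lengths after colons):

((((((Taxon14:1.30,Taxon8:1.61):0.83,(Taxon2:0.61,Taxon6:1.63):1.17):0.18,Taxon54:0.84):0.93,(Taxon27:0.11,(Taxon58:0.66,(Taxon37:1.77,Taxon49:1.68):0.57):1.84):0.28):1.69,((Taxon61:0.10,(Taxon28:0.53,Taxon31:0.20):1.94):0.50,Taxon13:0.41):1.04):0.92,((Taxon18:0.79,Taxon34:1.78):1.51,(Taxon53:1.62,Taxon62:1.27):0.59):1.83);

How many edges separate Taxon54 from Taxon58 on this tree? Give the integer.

The MRCA of Taxon54 and Taxon58 is the node subtending ((((Taxon14,Taxon8),(Taxon2,Taxon6)),Taxon54),(Taxon27,(Taxon58,(Taxon37,Taxon49)))).
From Taxon54 up to that node: 2 branches. From Taxon58 up to the same node: 3 branches. Total: 2 + 3 = 5.

5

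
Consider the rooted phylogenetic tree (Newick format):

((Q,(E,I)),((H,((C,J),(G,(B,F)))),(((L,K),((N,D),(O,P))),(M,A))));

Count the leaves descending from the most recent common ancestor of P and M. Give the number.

8

The MRCA of P and M is the node subtending (((L,K),((N,D),(O,P))),(M,A)).
That clade contains 8 terminal taxa: A, D, K, L, M, N, O, P.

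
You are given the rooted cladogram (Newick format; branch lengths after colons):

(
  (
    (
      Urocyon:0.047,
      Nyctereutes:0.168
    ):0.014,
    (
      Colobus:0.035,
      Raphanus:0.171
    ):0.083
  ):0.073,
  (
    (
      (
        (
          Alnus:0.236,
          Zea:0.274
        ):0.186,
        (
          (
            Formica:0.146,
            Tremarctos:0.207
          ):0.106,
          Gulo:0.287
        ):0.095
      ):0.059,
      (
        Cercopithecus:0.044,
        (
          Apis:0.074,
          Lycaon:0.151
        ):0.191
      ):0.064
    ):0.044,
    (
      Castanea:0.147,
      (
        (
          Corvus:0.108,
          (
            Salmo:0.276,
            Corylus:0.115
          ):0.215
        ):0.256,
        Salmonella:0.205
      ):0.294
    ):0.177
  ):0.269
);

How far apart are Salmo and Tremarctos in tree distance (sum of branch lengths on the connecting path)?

The path runs Salmo → … → MRCA → … → Tremarctos; the MRCA is the node subtending ((((Alnus,Zea),((Formica,Tremarctos),Gulo)),(Cercopithecus,(Apis,Lycaon))),(Castanea,((Corvus,(Salmo,Corylus)),Salmonella))).
Branch lengths along that path: 0.276 + 0.215 + 0.256 + 0.294 + 0.177 + 0.044 + 0.059 + 0.095 + 0.106 + 0.207 = 1.729.

1.729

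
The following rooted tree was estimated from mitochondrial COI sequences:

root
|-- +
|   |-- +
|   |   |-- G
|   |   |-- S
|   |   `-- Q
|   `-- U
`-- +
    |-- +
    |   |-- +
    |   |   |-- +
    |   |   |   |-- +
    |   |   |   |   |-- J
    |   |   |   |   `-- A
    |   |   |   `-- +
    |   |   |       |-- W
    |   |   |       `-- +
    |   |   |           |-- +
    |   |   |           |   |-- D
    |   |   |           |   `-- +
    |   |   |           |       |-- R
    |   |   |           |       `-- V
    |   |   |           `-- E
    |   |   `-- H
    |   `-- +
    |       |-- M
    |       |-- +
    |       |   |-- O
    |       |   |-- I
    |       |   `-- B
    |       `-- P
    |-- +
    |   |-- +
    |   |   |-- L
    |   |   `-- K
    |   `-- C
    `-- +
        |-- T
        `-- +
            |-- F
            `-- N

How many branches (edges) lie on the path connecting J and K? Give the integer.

8

The MRCA of J and K is the node subtending (((((J,A),(W,((D,(R,V)),E))),H),(M,(O,I,B),P)),((L,K),C),(T,(F,N))).
From J up to that node: 5 branches. From K up to the same node: 3 branches. Total: 5 + 3 = 8.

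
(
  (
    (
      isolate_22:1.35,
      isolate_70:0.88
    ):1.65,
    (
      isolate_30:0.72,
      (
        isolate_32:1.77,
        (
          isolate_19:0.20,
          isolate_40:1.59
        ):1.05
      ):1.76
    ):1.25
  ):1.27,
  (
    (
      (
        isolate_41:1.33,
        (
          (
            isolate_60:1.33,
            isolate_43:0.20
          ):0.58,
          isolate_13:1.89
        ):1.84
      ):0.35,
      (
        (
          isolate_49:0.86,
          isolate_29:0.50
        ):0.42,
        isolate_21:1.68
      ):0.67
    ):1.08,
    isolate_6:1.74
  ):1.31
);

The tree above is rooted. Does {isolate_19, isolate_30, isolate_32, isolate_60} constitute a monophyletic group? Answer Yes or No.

No

The MRCA of the listed taxa is the root, so the smallest clade containing them is the whole tree.
That clade also contains isolate_13, isolate_21, isolate_22, isolate_29, isolate_40, isolate_41, isolate_43, isolate_49, isolate_6, isolate_70, which are not in the proposed group, so the group is not monophyletic.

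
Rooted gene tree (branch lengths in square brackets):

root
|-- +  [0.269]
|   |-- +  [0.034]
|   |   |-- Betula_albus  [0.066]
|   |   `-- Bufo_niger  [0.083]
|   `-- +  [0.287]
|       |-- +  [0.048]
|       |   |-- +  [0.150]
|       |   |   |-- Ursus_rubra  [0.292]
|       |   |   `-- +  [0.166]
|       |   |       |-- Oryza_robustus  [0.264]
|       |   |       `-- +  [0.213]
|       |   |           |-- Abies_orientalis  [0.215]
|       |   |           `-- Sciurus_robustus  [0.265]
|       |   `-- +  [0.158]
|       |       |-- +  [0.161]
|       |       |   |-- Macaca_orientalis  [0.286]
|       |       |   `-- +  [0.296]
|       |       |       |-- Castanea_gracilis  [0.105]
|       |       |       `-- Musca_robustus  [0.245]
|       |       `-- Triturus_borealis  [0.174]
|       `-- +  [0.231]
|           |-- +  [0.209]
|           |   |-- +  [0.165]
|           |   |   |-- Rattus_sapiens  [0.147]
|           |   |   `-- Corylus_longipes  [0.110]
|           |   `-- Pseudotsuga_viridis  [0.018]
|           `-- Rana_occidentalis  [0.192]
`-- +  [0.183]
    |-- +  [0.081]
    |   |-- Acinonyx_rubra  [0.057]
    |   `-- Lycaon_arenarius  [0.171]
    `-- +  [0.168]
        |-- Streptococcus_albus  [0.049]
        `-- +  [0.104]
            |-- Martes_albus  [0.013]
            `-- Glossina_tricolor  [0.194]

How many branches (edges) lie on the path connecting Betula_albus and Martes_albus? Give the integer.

7

The MRCA of Betula_albus and Martes_albus is the root of the tree.
From Betula_albus up to that node: 3 branches. From Martes_albus up to the same node: 4 branches. Total: 3 + 4 = 7.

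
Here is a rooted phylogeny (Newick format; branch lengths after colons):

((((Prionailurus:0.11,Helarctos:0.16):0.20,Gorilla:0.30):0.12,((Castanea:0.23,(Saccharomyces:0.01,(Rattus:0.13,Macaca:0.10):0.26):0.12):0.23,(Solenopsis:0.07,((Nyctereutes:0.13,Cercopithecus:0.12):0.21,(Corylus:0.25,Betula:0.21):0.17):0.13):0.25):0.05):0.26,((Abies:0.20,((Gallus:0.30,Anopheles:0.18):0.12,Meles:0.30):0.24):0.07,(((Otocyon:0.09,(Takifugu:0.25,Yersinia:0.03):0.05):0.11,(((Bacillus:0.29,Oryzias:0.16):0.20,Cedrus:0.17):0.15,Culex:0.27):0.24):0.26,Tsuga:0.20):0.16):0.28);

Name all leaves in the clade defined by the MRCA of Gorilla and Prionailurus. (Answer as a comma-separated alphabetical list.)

Gorilla, Helarctos, Prionailurus

Tracing Gorilla: it sits inside ((Prionailurus,Helarctos),Gorilla).
Tracing Prionailurus: it sits inside (Prionailurus,Helarctos).
The smallest clade enclosing both is ((Prionailurus,Helarctos),Gorilla); the answer is its 3 terminal taxa in alphabetical order.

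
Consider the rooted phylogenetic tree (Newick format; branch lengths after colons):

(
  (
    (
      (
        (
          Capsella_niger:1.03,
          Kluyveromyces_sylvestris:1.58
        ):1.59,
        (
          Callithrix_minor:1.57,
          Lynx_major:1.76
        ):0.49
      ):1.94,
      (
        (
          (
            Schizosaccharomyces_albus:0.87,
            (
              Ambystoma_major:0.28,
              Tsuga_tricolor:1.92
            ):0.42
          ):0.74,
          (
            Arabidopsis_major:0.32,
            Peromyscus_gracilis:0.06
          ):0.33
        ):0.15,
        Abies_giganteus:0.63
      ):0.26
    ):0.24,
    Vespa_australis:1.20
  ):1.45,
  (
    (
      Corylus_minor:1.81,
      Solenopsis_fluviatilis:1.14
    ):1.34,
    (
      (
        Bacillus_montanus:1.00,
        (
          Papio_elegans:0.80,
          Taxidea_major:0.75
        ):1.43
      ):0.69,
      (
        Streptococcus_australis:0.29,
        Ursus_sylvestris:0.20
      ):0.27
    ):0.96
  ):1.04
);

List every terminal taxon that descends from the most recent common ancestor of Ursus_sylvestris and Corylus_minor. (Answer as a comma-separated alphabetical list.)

Bacillus_montanus, Corylus_minor, Papio_elegans, Solenopsis_fluviatilis, Streptococcus_australis, Taxidea_major, Ursus_sylvestris

Tracing Ursus_sylvestris: it sits inside (Streptococcus_australis,Ursus_sylvestris).
Tracing Corylus_minor: it sits inside (Corylus_minor,Solenopsis_fluviatilis).
The smallest clade enclosing both is ((Corylus_minor,Solenopsis_fluviatilis),((Bacillus_montanus,(Papio_elegans,Taxidea_major)),(Streptococcus_australis,Ursus_sylvestris))); the answer is its 7 terminal taxa in alphabetical order.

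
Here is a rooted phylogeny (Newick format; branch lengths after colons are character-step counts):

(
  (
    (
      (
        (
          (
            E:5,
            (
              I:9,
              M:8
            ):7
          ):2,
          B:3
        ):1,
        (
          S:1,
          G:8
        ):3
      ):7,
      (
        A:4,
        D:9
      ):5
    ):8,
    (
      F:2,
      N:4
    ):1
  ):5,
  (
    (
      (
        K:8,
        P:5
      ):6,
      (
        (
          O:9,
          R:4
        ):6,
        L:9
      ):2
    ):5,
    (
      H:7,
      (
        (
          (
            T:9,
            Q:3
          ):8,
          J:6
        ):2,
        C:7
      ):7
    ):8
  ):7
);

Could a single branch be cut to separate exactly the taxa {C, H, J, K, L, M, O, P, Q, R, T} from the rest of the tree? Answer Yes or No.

The MRCA of the listed taxa is the root, so the smallest clade containing them is the whole tree.
That clade also contains A, B, D, E, F, G, I, N, S, which are not in the proposed group, so the group is not monophyletic.

No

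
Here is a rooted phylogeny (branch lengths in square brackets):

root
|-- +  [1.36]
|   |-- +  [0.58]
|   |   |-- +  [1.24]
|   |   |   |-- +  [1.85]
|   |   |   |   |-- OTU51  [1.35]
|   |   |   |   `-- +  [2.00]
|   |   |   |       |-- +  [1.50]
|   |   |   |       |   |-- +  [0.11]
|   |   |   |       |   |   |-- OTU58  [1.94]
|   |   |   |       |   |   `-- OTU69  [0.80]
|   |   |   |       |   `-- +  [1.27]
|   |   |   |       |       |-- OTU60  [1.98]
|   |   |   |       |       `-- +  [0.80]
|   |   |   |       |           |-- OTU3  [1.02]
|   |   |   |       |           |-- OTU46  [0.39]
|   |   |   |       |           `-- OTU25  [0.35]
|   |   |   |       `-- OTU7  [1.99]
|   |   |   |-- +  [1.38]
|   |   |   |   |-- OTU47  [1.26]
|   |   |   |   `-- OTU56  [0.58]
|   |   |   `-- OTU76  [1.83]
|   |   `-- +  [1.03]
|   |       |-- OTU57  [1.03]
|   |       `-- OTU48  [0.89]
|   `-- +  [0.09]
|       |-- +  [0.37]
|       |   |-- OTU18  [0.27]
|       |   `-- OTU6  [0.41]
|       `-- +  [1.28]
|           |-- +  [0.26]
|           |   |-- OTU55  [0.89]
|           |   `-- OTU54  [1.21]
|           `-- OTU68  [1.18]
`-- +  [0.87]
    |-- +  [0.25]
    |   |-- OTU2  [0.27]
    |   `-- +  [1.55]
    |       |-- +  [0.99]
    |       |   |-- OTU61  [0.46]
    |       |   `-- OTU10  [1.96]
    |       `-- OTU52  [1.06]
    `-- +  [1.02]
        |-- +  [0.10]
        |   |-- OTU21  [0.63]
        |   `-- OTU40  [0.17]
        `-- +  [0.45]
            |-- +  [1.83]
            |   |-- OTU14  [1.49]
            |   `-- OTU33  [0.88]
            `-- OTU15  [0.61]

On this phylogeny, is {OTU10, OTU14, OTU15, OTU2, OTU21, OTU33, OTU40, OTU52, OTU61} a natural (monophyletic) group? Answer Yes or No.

The most recent common ancestor of these taxa subtends ((OTU2,((OTU61,OTU10),OTU52)),((OTU21,OTU40),((OTU14,OTU33),OTU15))).
That clade has exactly 9 tips — every listed taxon and nothing else — so the group is monophyletic.

Yes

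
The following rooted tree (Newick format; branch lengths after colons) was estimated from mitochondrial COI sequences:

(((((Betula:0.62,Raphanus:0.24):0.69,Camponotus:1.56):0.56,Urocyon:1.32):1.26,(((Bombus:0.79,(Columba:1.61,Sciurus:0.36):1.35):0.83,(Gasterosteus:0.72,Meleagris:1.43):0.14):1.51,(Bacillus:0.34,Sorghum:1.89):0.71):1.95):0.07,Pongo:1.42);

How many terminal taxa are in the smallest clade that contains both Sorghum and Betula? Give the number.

11

The MRCA of Sorghum and Betula is the node subtending ((((Betula,Raphanus),Camponotus),Urocyon),(((Bombus,(Columba,Sciurus)),(Gasterosteus,Meleagris)),(Bacillus,Sorghum))).
That clade contains 11 terminal taxa: Bacillus, Betula, Bombus, Camponotus, Columba, Gasterosteus, Meleagris, Raphanus, Sciurus, Sorghum, Urocyon.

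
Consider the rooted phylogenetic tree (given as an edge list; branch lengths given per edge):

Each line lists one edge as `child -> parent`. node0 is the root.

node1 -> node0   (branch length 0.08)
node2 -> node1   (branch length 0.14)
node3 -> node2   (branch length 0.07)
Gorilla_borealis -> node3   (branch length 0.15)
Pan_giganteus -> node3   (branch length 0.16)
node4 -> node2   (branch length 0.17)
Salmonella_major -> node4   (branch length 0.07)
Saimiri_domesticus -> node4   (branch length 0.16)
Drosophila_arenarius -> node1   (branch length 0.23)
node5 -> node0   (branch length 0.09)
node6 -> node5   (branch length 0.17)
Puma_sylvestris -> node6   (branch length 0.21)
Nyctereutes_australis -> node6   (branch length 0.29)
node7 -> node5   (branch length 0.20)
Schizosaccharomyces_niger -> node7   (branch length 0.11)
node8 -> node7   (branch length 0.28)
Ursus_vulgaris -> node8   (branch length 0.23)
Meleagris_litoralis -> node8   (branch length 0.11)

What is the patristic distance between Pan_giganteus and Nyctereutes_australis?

The path runs Pan_giganteus → … → MRCA → … → Nyctereutes_australis; the MRCA is the root of the tree.
Branch lengths along that path: 0.16 + 0.07 + 0.14 + 0.08 + 0.09 + 0.17 + 0.29 = 1.00.

1.00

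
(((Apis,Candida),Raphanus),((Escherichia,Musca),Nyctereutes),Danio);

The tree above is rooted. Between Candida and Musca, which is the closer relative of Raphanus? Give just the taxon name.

The MRCA of Raphanus and Candida subtends ((Apis,Candida),Raphanus) (3 taxa).
The MRCA of Raphanus and Musca is the root, subtending the entire tree (7 taxa).
The first is nested inside the second, so Raphanus shares a more recent common ancestor with Candida.

Candida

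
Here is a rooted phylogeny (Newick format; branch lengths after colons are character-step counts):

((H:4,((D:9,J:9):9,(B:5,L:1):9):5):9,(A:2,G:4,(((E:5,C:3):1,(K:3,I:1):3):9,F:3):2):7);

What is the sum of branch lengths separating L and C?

46

The path runs L → … → MRCA → … → C; the MRCA is the root of the tree.
Branch lengths along that path: 1 + 9 + 5 + 9 + 7 + 2 + 9 + 1 + 3 = 46.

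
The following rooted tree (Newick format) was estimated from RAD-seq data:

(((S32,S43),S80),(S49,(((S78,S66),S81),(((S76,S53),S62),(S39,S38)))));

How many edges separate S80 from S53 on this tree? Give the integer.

8

The MRCA of S80 and S53 is the root of the tree.
From S80 up to that node: 2 branches. From S53 up to the same node: 6 branches. Total: 2 + 6 = 8.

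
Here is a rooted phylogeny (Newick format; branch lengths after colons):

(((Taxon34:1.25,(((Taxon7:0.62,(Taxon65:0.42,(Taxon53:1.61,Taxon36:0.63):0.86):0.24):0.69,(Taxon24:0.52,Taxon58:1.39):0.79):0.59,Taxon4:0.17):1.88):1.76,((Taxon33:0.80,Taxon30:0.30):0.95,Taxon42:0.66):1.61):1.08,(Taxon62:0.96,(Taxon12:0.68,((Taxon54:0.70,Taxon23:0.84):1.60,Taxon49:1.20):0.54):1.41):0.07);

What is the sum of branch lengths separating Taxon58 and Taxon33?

The path runs Taxon58 → … → MRCA → … → Taxon33; the MRCA is the node subtending ((Taxon34,(((Taxon7,(Taxon65,(Taxon53,Taxon36))),(Taxon24,Taxon58)),Taxon4)),((Taxon33,Taxon30),Taxon42)).
Branch lengths along that path: 1.39 + 0.79 + 0.59 + 1.88 + 1.76 + 1.61 + 0.95 + 0.80 = 9.77.

9.77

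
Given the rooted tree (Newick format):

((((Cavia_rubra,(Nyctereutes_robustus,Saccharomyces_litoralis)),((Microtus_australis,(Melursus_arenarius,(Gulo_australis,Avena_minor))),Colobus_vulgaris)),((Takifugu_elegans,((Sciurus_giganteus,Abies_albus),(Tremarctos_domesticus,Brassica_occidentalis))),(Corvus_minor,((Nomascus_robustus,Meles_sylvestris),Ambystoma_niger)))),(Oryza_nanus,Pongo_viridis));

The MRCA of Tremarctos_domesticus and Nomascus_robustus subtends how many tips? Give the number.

The MRCA of Tremarctos_domesticus and Nomascus_robustus is the node subtending ((Takifugu_elegans,((Sciurus_giganteus,Abies_albus),(Tremarctos_domesticus,Brassica_occidentalis))),(Corvus_minor,((Nomascus_robustus,Meles_sylvestris),Ambystoma_niger))).
That clade contains 9 terminal taxa: Abies_albus, Ambystoma_niger, Brassica_occidentalis, Corvus_minor, Meles_sylvestris, Nomascus_robustus, Sciurus_giganteus, Takifugu_elegans, Tremarctos_domesticus.

9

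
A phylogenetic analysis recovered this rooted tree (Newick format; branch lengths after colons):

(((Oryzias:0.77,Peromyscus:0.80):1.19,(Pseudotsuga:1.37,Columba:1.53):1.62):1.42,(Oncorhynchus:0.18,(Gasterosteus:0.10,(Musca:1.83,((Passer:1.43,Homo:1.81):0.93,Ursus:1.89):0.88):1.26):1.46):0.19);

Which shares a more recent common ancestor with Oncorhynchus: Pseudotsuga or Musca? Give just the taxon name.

The MRCA of Oncorhynchus and Musca subtends (Oncorhynchus,(Gasterosteus,(Musca,((Passer,Homo),Ursus)))) (6 taxa).
The MRCA of Oncorhynchus and Pseudotsuga is the root, subtending the entire tree (10 taxa).
The first is nested inside the second, so Oncorhynchus shares a more recent common ancestor with Musca.

Musca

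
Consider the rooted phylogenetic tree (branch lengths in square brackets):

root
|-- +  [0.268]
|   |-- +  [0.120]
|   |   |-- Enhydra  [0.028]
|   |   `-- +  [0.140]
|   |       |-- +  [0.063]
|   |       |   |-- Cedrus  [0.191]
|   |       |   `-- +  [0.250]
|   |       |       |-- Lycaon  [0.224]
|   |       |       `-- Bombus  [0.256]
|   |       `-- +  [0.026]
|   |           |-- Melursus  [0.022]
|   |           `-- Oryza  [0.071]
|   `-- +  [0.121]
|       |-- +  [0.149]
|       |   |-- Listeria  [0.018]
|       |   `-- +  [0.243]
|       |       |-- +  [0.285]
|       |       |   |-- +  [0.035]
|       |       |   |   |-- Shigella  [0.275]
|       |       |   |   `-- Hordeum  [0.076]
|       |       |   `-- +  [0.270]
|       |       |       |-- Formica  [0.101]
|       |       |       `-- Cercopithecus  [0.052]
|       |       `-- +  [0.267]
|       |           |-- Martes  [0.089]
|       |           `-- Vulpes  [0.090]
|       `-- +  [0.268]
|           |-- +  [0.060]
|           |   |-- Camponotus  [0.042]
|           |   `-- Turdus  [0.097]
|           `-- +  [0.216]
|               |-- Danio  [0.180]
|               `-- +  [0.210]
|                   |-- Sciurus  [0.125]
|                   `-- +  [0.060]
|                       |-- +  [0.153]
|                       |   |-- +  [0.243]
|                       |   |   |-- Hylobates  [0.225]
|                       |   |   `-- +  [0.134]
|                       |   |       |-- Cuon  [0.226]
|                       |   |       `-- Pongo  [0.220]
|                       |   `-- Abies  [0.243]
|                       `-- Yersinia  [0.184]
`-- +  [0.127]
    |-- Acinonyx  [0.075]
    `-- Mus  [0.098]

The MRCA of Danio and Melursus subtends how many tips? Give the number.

22

The MRCA of Danio and Melursus is the node subtending ((Enhydra,((Cedrus,(Lycaon,Bombus)),(Melursus,Oryza))),((Listeria,(((Shigella,Hordeum),(Formica,Cercopithecus)),(Martes,Vulpes))),((Camponotus,Turdus),(Danio,(Sciurus,(((Hylobates,(Cuon,Pongo)),Abies),Yersinia)))))).
That clade contains 22 terminal taxa: Abies, Bombus, Camponotus, Cedrus, Cercopithecus, Cuon, Danio, Enhydra, Formica, Hordeum, Hylobates, Listeria, Lycaon, Martes, Melursus, Oryza, Pongo, Sciurus, Shigella, Turdus, Vulpes, Yersinia.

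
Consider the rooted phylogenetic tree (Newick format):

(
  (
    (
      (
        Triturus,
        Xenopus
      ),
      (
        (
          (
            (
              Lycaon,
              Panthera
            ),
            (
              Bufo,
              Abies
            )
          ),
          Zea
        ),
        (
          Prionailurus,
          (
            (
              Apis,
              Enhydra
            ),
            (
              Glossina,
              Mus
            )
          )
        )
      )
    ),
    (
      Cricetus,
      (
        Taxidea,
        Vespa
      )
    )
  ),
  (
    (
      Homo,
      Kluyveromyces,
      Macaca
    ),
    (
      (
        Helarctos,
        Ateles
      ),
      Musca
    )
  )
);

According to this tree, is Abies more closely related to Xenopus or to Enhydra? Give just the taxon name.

Enhydra

The MRCA of Abies and Enhydra subtends ((((Lycaon,Panthera),(Bufo,Abies)),Zea),(Prionailurus,((Apis,Enhydra),(Glossina,Mus)))) (10 taxa).
The MRCA of Abies and Xenopus subtends ((Triturus,Xenopus),((((Lycaon,Panthera),(Bufo,Abies)),Zea),(Prionailurus,((Apis,Enhydra),(Glossina,Mus))))) (12 taxa).
The first is nested inside the second, so Abies shares a more recent common ancestor with Enhydra.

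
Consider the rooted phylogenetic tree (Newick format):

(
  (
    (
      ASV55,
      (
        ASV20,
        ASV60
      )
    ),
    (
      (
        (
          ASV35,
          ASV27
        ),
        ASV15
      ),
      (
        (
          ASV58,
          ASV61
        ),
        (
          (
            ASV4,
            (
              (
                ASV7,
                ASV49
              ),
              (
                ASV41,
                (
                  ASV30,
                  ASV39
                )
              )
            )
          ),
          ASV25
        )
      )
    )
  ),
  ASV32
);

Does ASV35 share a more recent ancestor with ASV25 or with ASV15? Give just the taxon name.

The MRCA of ASV35 and ASV15 subtends ((ASV35,ASV27),ASV15) (3 taxa).
The MRCA of ASV35 and ASV25 subtends (((ASV35,ASV27),ASV15),((ASV58,ASV61),((ASV4,((ASV7,ASV49),(ASV41,(ASV30,ASV39)))),ASV25))) (12 taxa).
The first is nested inside the second, so ASV35 shares a more recent common ancestor with ASV15.

ASV15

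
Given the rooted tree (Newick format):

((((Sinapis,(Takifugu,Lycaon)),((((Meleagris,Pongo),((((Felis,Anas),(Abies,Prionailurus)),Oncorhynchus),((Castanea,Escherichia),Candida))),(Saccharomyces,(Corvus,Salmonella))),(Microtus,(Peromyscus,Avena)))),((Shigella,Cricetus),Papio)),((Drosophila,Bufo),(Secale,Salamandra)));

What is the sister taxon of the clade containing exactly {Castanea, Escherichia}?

Candida

The clade containing exactly {Castanea, Escherichia} attaches to the tree at the node subtending ((Castanea,Escherichia),Candida).
The other lineage descending from that same node — the sister group — is the single tip Candida.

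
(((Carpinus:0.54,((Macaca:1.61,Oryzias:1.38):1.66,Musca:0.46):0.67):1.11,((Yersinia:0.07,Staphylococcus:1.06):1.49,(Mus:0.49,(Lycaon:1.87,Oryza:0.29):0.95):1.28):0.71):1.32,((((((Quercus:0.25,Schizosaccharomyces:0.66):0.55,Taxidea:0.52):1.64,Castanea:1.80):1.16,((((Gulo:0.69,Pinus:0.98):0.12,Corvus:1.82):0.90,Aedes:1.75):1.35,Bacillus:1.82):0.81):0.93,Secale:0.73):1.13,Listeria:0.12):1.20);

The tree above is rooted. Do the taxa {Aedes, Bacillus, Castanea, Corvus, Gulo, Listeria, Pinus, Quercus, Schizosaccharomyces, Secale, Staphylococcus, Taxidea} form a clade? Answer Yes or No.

No

The MRCA of the listed taxa is the root, so the smallest clade containing them is the whole tree.
That clade also contains Carpinus, Lycaon, Macaca, Mus, Musca, Oryza, Oryzias, Yersinia, which are not in the proposed group, so the group is not monophyletic.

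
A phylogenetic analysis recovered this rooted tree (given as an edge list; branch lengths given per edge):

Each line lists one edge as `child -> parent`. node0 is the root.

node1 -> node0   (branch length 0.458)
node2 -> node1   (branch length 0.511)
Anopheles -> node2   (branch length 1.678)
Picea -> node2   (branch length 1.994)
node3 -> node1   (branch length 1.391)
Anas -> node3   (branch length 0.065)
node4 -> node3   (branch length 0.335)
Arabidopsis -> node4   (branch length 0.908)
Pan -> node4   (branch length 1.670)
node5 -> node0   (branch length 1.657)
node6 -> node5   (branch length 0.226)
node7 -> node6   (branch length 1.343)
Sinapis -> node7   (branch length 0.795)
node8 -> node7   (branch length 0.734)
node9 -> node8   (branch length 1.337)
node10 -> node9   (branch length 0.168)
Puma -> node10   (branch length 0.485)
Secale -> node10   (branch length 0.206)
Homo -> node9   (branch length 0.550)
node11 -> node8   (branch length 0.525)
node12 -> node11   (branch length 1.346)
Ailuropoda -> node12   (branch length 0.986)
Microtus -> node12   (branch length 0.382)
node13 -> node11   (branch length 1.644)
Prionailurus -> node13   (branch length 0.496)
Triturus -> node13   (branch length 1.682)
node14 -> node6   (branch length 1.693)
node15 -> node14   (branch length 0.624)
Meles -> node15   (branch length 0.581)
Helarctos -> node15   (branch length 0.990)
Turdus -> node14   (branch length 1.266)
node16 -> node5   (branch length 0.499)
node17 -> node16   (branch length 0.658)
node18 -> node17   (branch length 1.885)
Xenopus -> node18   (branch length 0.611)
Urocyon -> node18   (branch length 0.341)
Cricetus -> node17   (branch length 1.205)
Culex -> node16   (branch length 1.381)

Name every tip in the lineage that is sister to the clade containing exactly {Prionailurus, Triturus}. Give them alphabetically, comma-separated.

The clade containing exactly {Prionailurus, Triturus} attaches to the tree at the node subtending ((Ailuropoda,Microtus),(Prionailurus,Triturus)).
The other lineage descending from that same node — the sister group — is (Ailuropoda,Microtus); its 2 tips in alphabetical order are the answer.

Ailuropoda, Microtus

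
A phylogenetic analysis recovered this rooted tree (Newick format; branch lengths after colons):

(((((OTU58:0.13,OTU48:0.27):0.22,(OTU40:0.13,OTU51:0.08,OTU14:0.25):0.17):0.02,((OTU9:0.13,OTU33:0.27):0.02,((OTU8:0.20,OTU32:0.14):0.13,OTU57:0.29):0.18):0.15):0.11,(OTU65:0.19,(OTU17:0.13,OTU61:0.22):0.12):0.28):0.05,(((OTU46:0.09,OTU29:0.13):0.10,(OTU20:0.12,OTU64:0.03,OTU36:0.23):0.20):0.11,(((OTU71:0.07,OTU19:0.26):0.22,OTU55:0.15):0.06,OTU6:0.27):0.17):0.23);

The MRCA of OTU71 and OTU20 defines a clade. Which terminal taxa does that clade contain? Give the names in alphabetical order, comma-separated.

OTU19, OTU20, OTU29, OTU36, OTU46, OTU55, OTU6, OTU64, OTU71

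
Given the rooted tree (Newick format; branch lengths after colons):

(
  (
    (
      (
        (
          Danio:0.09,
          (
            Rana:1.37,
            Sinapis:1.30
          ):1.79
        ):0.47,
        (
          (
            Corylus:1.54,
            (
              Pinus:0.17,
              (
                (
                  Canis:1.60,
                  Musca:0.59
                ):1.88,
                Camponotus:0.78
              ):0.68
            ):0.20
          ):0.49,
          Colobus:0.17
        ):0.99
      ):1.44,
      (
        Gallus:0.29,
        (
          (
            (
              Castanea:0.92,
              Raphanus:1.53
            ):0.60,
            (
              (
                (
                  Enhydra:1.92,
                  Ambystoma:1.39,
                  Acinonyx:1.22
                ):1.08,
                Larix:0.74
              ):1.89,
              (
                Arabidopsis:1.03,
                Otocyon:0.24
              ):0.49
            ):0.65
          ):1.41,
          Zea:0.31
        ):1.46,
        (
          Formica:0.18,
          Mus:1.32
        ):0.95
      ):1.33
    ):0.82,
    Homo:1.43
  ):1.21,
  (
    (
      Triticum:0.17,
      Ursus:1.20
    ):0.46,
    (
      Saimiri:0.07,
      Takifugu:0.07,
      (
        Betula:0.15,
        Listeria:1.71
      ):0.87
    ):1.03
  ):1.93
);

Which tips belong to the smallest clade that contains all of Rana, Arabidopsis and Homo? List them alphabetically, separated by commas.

Acinonyx, Ambystoma, Arabidopsis, Camponotus, Canis, Castanea, Colobus, Corylus, Danio, Enhydra, Formica, Gallus, Homo, Larix, Mus, Musca, Otocyon, Pinus, Rana, Raphanus, Sinapis, Zea

Tracing Rana: it sits inside (Rana,Sinapis).
Tracing Arabidopsis: it sits inside (Arabidopsis,Otocyon).
Tracing Homo: it sits inside ((((Danio,(Rana,Sinapis)),((Corylus,(Pinus,((Canis,Musca),Camponotus))),Colobus)),(Gallus,(((Castanea,Raphanus),(((Enhydra,Ambystoma,Acinonyx),Larix),(Arabidopsis,Otocyon))),Zea),(Formica,Mus))),Homo).
The smallest clade enclosing all 3 is ((((Danio,(Rana,Sinapis)),((Corylus,(Pinus,((Canis,Musca),Camponotus))),Colobus)),(Gallus,(((Castanea,Raphanus),(((Enhydra,Ambystoma,Acinonyx),Larix),(Arabidopsis,Otocyon))),Zea),(Formica,Mus))),Homo); the answer is its 22 terminal taxa in alphabetical order.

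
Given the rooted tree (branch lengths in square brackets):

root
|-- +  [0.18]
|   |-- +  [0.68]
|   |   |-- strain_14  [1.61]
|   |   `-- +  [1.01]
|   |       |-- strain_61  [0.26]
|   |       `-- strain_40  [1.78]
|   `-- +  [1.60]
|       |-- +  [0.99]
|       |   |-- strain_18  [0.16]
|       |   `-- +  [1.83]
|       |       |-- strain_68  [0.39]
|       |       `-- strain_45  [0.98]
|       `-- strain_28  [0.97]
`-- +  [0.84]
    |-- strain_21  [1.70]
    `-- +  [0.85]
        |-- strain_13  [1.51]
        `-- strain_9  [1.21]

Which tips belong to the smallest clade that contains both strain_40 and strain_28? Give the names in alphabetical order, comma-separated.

strain_14, strain_18, strain_28, strain_40, strain_45, strain_61, strain_68

Tracing strain_40: it sits inside (strain_61,strain_40).
Tracing strain_28: it sits inside ((strain_18,(strain_68,strain_45)),strain_28).
The smallest clade enclosing both is ((strain_14,(strain_61,strain_40)),((strain_18,(strain_68,strain_45)),strain_28)); the answer is its 7 terminal taxa in alphabetical order.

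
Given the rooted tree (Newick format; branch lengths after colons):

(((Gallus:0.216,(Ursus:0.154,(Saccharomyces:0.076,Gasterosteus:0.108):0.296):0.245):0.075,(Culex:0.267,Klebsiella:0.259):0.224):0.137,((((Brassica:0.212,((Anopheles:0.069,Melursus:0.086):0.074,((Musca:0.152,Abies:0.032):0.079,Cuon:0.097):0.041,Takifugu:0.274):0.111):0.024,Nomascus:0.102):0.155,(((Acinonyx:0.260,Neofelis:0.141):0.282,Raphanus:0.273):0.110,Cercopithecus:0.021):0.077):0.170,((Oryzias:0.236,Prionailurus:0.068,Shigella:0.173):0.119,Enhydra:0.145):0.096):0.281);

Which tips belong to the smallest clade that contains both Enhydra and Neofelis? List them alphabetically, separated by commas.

Abies, Acinonyx, Anopheles, Brassica, Cercopithecus, Cuon, Enhydra, Melursus, Musca, Neofelis, Nomascus, Oryzias, Prionailurus, Raphanus, Shigella, Takifugu

Tracing Enhydra: it sits inside ((Oryzias,Prionailurus,Shigella),Enhydra).
Tracing Neofelis: it sits inside (Acinonyx,Neofelis).
The smallest clade enclosing both is ((((Brassica,((Anopheles,Melursus),((Musca,Abies),Cuon),Takifugu)),Nomascus),(((Acinonyx,Neofelis),Raphanus),Cercopithecus)),((Oryzias,Prionailurus,Shigella),Enhydra)); the answer is its 16 terminal taxa in alphabetical order.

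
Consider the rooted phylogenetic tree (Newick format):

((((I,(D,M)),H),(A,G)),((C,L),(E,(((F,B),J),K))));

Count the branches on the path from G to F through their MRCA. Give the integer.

9

The MRCA of G and F is the root of the tree.
From G up to that node: 3 branches. From F up to the same node: 6 branches. Total: 3 + 6 = 9.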